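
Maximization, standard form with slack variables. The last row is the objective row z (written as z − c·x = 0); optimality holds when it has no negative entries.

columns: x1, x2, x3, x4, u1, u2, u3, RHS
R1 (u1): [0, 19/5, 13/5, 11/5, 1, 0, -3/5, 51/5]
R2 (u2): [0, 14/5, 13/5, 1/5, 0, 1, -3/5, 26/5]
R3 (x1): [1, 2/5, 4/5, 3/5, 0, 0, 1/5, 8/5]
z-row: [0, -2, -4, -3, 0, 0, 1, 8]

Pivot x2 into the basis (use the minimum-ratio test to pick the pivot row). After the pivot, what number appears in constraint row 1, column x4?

27/14

Ratio test on column x2 — row 1: (51/5)/(19/5) = 51/19; row 2: (26/5)/(14/5) = 13/7; row 3: (8/5)/(2/5) = 4. Minimum is 13/7 at row 2 (u2 leaves); pivot element 14/5.
Divide row 2 by 14/5; eliminate column x2 from the other rows.
Row 1 update in column x4: 11/5 − (19/5)·(1/14) = 27/14.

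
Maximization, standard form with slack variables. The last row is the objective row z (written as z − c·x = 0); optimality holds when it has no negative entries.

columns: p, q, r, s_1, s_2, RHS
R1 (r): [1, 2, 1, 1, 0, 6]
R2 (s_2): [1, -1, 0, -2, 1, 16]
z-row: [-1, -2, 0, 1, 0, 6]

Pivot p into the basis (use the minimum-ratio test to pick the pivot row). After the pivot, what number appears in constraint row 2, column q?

Ratio test on column p — row 1: 6/1 = 6; row 2: 16/1 = 16. Minimum is 6 at row 1 (r leaves); pivot element 1.
Divide row 1 by 1; eliminate column p from the other rows.
Row 2 update in column q: -1 − 1·2 = -3.

-3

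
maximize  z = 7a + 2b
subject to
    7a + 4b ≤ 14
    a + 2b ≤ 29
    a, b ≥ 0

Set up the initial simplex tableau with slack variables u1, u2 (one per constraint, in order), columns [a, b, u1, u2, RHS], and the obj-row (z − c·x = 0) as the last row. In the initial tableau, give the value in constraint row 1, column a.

7

Constraint 1 has coefficient 7 on a.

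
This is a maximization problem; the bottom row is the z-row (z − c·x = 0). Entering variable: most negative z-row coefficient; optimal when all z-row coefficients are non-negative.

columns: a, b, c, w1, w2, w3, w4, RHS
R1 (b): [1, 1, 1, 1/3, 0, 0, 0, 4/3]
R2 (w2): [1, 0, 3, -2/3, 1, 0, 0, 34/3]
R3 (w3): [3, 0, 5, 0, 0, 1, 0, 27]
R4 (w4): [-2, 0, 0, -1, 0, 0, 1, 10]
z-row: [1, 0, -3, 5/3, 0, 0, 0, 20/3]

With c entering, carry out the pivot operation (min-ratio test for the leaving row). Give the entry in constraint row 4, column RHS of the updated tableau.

Ratio test on column c — row 1: (4/3)/1 = 4/3; row 2: (34/3)/3 = 34/9; row 3: 27/5 = 27/5; row 4: entry 0 ≤ 0. Minimum is 4/3 at row 1 (b leaves); pivot element 1.
Divide row 1 by 1; eliminate column c from the other rows.
Row 4 update in column RHS: 10 − 0·(4/3) = 10.

10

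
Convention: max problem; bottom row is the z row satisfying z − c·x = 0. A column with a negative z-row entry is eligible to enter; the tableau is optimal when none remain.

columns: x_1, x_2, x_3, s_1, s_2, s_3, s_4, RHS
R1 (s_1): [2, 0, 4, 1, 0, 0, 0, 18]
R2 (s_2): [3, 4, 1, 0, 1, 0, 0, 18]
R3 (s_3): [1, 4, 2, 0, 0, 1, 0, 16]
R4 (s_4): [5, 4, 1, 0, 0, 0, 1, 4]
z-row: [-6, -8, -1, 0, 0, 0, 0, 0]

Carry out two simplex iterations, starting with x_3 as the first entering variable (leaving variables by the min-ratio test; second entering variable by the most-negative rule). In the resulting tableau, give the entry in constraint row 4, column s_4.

1/4

Ratio test on column x_3 — row 1: 18/4 = 9/2; row 2: 18/1 = 18; row 3: 16/2 = 8; row 4: 4/1 = 4. Minimum is 4 at row 4 (s_4 leaves); pivot element 1.
Divide row 4 by 1; eliminate column x_3 from the other rows.
Second iteration: most negative z-row entry is -4 in column x_2, so x_2 enters.
Ratio test on column x_2 — row 1: entry -16 ≤ 0; row 2: entry 0 ≤ 0; row 3: entry -4 ≤ 0; row 4: 4/4 = 1. Minimum is 1 at row 4 (x_3 leaves); pivot element 4.
Divide row 4 by 4; eliminate column x_2 from the other rows.
After both pivots, the entry at constraint row 4, column s_4 is 1/4.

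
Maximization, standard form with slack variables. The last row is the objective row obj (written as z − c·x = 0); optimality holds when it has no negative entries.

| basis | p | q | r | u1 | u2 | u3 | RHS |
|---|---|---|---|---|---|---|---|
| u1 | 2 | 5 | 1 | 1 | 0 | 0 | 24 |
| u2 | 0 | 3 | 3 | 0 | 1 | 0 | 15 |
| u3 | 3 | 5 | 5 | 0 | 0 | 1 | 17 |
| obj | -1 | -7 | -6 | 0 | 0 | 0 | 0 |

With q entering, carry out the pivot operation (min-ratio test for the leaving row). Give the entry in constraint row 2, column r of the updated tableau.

Ratio test on column q — row 1: 24/5 = 24/5; row 2: 15/3 = 5; row 3: 17/5 = 17/5. Minimum is 17/5 at row 3 (u3 leaves); pivot element 5.
Divide row 3 by 5; eliminate column q from the other rows.
Row 2 update in column r: 3 − 3·1 = 0.

0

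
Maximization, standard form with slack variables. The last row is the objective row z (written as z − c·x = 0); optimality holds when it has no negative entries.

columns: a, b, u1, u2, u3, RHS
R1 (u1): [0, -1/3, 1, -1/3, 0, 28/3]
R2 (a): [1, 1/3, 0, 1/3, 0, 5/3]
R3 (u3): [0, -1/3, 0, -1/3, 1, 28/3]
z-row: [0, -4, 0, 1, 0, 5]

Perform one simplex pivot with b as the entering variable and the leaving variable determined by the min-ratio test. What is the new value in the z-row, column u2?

5

Ratio test on column b — row 1: entry -1/3 ≤ 0; row 2: (5/3)/(1/3) = 5; row 3: entry -1/3 ≤ 0. Minimum is 5 at row 2 (a leaves); pivot element 1/3.
Divide row 2 by 1/3; eliminate column b from the other rows.
z-row update in column u2: 1 − (-4)·1 = 5.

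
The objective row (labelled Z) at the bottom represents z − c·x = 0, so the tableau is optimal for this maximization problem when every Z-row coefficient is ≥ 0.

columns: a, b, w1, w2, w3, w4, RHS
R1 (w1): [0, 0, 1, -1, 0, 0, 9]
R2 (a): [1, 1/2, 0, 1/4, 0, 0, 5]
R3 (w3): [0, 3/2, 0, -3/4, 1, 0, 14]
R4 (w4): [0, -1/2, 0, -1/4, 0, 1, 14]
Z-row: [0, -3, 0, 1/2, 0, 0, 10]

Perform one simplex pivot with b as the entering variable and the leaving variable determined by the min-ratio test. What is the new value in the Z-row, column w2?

Ratio test on column b — row 1: entry 0 ≤ 0; row 2: 5/(1/2) = 10; row 3: 14/(3/2) = 28/3; row 4: entry -1/2 ≤ 0. Minimum is 28/3 at row 3 (w3 leaves); pivot element 3/2.
Divide row 3 by 3/2; eliminate column b from the other rows.
Z-row update in column w2: 1/2 − (-3)·(-1/2) = -1.

-1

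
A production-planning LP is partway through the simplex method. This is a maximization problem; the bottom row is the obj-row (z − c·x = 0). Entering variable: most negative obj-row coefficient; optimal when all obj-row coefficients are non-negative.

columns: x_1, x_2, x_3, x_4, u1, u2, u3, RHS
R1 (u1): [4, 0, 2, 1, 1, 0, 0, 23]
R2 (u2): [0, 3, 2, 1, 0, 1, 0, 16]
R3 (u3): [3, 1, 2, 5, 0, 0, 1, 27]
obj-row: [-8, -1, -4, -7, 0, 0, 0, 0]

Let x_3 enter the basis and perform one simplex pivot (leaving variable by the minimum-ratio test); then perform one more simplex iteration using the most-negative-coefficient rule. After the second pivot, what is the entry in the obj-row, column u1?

2

Ratio test on column x_3 — row 1: 23/2 = 23/2; row 2: 16/2 = 8; row 3: 27/2 = 27/2. Minimum is 8 at row 2 (u2 leaves); pivot element 2.
Divide row 2 by 2; eliminate column x_3 from the other rows.
Second iteration: most negative obj-row entry is -8 in column x_1, so x_1 enters.
Ratio test on column x_1 — row 1: 7/4 = 7/4; row 2: entry 0 ≤ 0; row 3: 11/3 = 11/3. Minimum is 7/4 at row 1 (u1 leaves); pivot element 4.
Divide row 1 by 4; eliminate column x_1 from the other rows.
After both pivots, the entry at the obj-row, column u1 is 2.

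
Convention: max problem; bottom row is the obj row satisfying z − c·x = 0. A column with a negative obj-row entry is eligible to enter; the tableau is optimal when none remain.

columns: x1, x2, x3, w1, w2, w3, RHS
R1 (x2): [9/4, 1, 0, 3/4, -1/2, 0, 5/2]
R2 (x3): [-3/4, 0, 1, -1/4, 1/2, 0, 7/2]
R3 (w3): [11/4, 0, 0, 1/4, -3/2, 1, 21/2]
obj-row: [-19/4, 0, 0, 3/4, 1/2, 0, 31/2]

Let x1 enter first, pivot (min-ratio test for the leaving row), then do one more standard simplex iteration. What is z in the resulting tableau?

Ratio test on column x1 — row 1: (5/2)/(9/4) = 10/9; row 2: entry -3/4 ≤ 0; row 3: (21/2)/(11/4) = 42/11. Minimum is 10/9 at row 1 (x2 leaves); pivot element 9/4.
Pivot on row 1; the obj-row RHS becomes 31/2 − (-19/4)·(10/9) = 187/9.
Next entering variable (most negative obj-row entry -5/9): w2.
Ratio test on column w2 — row 1: entry -2/9 ≤ 0; row 2: (13/3)/(1/3) = 13; row 3: entry -8/9 ≤ 0. Minimum is 13 at row 2 (x3 leaves); pivot element 1/3.
After the second pivot the obj-row RHS is 187/9 − (-5/9)·13 = 28.

28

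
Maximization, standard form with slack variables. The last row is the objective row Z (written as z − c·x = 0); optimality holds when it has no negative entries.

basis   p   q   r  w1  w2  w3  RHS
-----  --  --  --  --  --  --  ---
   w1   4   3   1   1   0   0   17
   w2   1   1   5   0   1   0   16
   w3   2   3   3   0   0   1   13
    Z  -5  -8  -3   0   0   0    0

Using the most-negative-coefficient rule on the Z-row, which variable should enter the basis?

Negative Z-row entries: p: -5, q: -8, r: -3.
The most negative is -8 in column q, so q enters.

q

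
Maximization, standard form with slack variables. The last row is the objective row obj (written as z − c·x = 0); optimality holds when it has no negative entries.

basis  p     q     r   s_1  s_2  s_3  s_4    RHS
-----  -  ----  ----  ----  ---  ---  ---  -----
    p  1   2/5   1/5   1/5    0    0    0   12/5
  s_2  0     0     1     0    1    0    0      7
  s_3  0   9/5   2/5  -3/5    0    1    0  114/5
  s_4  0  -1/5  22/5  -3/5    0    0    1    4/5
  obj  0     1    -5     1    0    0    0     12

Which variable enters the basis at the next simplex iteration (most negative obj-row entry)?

r

Negative obj-row entries: r: -5.
The most negative is -5 in column r, so r enters.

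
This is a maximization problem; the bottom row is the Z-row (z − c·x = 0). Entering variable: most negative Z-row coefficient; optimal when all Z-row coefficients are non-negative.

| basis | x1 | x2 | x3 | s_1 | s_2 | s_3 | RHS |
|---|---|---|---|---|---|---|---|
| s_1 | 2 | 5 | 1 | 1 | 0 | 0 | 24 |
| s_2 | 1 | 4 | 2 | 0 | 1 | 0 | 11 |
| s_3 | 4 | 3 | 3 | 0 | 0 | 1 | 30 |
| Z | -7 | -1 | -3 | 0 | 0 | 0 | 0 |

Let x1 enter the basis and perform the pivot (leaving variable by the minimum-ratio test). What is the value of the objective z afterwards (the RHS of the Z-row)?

105/2

Ratio test on column x1 — row 1: 24/2 = 12; row 2: 11/1 = 11; row 3: 30/4 = 15/2. Minimum is 15/2 at row 3 (s_3 leaves); pivot element 4.
Pivot on row 3; the Z-row RHS becomes 0 − (-7)·(15/2) = 105/2.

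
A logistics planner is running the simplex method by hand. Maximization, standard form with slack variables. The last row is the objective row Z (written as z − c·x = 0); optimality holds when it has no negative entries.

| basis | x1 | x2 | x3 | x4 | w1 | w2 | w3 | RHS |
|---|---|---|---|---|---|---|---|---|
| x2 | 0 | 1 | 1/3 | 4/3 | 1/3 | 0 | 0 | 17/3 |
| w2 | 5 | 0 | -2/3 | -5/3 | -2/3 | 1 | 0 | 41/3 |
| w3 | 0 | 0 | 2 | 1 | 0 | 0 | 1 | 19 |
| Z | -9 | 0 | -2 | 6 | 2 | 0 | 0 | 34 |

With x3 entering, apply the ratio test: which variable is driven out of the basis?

Column x3 entries and ratios — x2: (17/3)/(1/3) = 17; w2: -2/3 ≤ 0, skip; w3: 19/2 = 19/2.
Smallest ratio is 19/2 in the row of w3, so w3 leaves.

w3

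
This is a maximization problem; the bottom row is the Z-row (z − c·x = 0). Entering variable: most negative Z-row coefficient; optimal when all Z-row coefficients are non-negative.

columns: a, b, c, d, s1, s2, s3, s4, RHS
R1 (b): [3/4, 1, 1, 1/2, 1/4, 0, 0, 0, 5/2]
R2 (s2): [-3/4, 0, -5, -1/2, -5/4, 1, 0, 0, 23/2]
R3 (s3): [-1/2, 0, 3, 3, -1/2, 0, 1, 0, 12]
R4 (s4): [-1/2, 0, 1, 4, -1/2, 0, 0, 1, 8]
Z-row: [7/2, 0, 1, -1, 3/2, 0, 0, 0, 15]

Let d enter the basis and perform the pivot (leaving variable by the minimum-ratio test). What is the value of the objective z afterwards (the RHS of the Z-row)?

Ratio test on column d — row 1: (5/2)/(1/2) = 5; row 2: entry -1/2 ≤ 0; row 3: 12/3 = 4; row 4: 8/4 = 2. Minimum is 2 at row 4 (s4 leaves); pivot element 4.
Pivot on row 4; the Z-row RHS becomes 15 − (-1)·2 = 17.

17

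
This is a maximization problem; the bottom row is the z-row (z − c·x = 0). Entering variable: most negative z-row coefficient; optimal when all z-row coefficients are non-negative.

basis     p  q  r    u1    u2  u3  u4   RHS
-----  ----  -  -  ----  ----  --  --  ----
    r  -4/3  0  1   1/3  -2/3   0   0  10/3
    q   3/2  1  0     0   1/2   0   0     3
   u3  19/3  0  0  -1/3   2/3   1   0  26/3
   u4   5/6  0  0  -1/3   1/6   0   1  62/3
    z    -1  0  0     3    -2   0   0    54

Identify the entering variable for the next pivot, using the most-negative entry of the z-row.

Negative z-row entries: p: -1, u2: -2.
The most negative is -2 in column u2, so u2 enters.

u2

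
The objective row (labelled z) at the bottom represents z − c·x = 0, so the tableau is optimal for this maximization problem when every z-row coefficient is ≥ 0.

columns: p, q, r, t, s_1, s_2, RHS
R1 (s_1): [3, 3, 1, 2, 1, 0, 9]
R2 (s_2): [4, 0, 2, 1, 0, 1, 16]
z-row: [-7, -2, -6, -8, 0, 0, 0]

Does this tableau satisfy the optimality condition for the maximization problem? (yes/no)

The z-row has a negative entry -8 in column t, so it is not optimal.

no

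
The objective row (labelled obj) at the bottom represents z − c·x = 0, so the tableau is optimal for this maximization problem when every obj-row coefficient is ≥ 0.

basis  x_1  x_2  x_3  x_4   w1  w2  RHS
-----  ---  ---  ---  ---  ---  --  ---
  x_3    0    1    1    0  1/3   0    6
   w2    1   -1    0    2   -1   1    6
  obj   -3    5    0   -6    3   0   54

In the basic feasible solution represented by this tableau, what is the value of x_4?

0

x_4 is not in the basis, so in the current basic feasible solution x_4 = 0.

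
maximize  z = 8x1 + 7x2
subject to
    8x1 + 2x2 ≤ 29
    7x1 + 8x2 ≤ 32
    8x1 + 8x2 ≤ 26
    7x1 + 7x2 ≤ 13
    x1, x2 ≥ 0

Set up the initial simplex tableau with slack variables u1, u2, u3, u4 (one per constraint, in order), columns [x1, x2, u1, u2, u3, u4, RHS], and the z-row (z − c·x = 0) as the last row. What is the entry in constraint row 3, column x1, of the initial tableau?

Constraint 3 has coefficient 8 on x1.

8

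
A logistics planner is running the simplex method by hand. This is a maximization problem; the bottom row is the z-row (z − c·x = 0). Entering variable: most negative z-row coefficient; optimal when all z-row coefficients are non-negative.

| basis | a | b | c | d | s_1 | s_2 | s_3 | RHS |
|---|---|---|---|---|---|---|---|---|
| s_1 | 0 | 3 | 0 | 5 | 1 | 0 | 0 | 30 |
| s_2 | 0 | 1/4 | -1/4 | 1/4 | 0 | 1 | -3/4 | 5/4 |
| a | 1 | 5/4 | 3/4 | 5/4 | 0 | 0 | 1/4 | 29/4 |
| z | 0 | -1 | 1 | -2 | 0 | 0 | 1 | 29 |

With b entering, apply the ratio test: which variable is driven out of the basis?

s_2

Column b entries and ratios — s_1: 30/3 = 10; s_2: (5/4)/(1/4) = 5; a: (29/4)/(5/4) = 29/5.
Smallest ratio is 5 in the row of s_2, so s_2 leaves.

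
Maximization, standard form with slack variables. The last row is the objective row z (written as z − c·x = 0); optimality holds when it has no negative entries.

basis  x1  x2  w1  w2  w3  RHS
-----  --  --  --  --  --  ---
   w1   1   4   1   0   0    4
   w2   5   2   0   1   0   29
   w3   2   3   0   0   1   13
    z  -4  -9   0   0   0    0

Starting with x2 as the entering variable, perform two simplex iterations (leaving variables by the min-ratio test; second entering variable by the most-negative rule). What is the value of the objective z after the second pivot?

Ratio test on column x2 — row 1: 4/4 = 1; row 2: 29/2 = 29/2; row 3: 13/3 = 13/3. Minimum is 1 at row 1 (w1 leaves); pivot element 4.
Pivot on row 1; the z-row RHS becomes 0 − (-9)·1 = 9.
Next entering variable (most negative z-row entry -7/4): x1.
Ratio test on column x1 — row 1: 1/(1/4) = 4; row 2: 27/(9/2) = 6; row 3: 10/(5/4) = 8. Minimum is 4 at row 1 (x2 leaves); pivot element 1/4.
After the second pivot the z-row RHS is 9 − (-7/4)·4 = 16.

16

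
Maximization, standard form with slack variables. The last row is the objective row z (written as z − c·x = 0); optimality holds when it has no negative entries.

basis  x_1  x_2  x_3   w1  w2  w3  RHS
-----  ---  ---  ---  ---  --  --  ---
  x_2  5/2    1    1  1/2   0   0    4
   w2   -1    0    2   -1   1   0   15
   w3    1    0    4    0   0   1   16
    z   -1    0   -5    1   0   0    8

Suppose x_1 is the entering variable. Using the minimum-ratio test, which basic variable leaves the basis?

x_2

Column x_1 entries and ratios — x_2: 4/(5/2) = 8/5; w2: -1 ≤ 0, skip; w3: 16/1 = 16.
Smallest ratio is 8/5 in the row of x_2, so x_2 leaves.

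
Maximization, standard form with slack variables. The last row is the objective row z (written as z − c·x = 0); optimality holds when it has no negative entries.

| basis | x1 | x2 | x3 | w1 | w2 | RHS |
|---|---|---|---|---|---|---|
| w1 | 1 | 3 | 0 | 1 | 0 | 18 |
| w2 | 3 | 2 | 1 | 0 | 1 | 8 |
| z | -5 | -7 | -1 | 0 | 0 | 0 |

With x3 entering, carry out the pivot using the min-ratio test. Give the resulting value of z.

8

Ratio test on column x3 — row 1: entry 0 ≤ 0; row 2: 8/1 = 8. Minimum is 8 at row 2 (w2 leaves); pivot element 1.
Pivot on row 2; the z-row RHS becomes 0 − (-1)·8 = 8.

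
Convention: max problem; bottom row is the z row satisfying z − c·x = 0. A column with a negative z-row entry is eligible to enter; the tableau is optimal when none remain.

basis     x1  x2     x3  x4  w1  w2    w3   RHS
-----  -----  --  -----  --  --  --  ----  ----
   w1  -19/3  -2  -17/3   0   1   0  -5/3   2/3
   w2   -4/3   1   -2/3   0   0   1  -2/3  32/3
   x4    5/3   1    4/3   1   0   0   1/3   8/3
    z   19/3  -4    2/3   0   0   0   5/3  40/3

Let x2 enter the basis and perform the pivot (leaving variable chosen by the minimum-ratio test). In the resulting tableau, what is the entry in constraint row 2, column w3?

-1

Ratio test on column x2 — row 1: entry -2 ≤ 0; row 2: (32/3)/1 = 32/3; row 3: (8/3)/1 = 8/3. Minimum is 8/3 at row 3 (x4 leaves); pivot element 1.
Divide row 3 by 1; eliminate column x2 from the other rows.
Row 2 update in column w3: -2/3 − 1·(1/3) = -1.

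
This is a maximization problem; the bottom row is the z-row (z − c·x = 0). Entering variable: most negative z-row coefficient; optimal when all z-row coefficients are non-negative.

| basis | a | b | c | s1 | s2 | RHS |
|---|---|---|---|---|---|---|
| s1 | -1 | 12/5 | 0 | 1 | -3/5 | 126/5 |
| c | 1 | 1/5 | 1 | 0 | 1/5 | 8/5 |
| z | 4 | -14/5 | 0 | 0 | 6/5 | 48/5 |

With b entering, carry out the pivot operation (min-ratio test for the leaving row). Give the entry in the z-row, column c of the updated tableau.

14

Ratio test on column b — row 1: (126/5)/(12/5) = 21/2; row 2: (8/5)/(1/5) = 8. Minimum is 8 at row 2 (c leaves); pivot element 1/5.
Divide row 2 by 1/5; eliminate column b from the other rows.
z-row update in column c: 0 − (-14/5)·5 = 14.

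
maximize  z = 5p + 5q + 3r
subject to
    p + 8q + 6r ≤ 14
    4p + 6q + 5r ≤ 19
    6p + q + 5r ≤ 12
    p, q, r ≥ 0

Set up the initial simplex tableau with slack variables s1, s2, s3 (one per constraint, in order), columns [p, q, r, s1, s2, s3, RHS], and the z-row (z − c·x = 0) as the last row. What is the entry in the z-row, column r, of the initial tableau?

The z-row carries the negated objective coefficients: the r entry is -3.

-3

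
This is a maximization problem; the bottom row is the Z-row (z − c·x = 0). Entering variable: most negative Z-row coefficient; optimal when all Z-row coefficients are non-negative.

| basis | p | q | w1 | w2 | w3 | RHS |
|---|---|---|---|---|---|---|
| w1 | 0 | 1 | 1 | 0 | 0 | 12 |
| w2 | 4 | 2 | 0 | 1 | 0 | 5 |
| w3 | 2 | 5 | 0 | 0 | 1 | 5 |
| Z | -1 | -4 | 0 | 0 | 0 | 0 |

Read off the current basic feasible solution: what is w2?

w2 is basic (row 2); its value is the RHS of that row, 5.

5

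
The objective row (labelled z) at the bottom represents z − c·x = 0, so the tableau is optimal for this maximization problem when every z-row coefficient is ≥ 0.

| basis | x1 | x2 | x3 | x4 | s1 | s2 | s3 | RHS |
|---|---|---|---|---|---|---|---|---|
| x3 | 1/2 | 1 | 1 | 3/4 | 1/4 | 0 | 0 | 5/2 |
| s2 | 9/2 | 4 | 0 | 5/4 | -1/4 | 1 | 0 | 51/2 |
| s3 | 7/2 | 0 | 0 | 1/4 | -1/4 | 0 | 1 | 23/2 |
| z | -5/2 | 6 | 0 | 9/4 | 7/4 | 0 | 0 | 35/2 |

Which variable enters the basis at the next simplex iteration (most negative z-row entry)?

x1

Negative z-row entries: x1: -5/2.
The most negative is -5/2 in column x1, so x1 enters.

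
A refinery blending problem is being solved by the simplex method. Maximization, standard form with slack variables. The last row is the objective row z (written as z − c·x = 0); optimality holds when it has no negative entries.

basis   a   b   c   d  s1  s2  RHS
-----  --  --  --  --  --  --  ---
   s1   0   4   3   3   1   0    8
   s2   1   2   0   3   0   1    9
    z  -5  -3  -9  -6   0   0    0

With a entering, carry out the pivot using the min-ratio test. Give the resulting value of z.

Ratio test on column a — row 1: entry 0 ≤ 0; row 2: 9/1 = 9. Minimum is 9 at row 2 (s2 leaves); pivot element 1.
Pivot on row 2; the z-row RHS becomes 0 − (-5)·9 = 45.

45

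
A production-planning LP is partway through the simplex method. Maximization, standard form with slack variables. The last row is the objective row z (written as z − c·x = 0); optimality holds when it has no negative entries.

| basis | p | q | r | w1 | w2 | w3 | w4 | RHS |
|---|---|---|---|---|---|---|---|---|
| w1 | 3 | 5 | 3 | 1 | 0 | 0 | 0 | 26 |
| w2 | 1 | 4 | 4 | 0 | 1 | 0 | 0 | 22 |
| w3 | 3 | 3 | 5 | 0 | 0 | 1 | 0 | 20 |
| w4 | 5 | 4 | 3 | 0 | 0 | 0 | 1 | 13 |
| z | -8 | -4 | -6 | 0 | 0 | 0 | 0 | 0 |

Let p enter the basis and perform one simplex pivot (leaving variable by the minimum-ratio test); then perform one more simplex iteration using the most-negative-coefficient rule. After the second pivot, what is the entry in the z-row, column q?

21/8

Ratio test on column p — row 1: 26/3 = 26/3; row 2: 22/1 = 22; row 3: 20/3 = 20/3; row 4: 13/5 = 13/5. Minimum is 13/5 at row 4 (w4 leaves); pivot element 5.
Divide row 4 by 5; eliminate column p from the other rows.
Second iteration: most negative z-row entry is -6/5 in column r, so r enters.
Ratio test on column r — row 1: (91/5)/(6/5) = 91/6; row 2: (97/5)/(17/5) = 97/17; row 3: (61/5)/(16/5) = 61/16; row 4: (13/5)/(3/5) = 13/3. Minimum is 61/16 at row 3 (w3 leaves); pivot element 16/5.
Divide row 3 by 16/5; eliminate column r from the other rows.
After both pivots, the entry at the z-row, column q is 21/8.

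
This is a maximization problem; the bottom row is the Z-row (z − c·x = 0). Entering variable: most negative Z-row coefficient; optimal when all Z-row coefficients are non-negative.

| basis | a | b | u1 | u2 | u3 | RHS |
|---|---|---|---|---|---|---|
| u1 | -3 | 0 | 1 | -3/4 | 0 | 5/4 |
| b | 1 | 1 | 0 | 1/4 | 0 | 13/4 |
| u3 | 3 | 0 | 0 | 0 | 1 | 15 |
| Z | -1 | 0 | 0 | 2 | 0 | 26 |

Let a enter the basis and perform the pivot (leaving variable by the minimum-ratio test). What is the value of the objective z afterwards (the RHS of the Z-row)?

Ratio test on column a — row 1: entry -3 ≤ 0; row 2: (13/4)/1 = 13/4; row 3: 15/3 = 5. Minimum is 13/4 at row 2 (b leaves); pivot element 1.
Pivot on row 2; the Z-row RHS becomes 26 − (-1)·(13/4) = 117/4.

117/4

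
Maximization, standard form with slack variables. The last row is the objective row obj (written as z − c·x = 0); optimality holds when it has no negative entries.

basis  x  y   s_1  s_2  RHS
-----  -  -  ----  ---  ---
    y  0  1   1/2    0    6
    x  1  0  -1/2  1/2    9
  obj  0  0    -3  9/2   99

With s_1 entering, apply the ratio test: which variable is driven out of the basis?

y

Column s_1 entries and ratios — y: 6/(1/2) = 12; x: -1/2 ≤ 0, skip.
Smallest ratio is 12 in the row of y, so y leaves.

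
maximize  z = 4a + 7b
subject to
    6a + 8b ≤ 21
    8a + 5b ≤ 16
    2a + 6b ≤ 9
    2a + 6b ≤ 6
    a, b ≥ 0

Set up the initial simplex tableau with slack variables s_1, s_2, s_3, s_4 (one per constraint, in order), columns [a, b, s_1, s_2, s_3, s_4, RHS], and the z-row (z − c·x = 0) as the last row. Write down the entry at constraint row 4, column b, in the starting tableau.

6

Constraint 4 has coefficient 6 on b.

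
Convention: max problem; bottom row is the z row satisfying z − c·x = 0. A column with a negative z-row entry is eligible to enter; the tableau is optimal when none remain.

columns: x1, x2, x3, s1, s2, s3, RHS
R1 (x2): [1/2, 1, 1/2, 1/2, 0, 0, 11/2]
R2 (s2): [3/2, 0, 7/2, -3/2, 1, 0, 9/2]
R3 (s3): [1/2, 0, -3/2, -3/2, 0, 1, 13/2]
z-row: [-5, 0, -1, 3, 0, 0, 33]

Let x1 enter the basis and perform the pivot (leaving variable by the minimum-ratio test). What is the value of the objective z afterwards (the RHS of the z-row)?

48

Ratio test on column x1 — row 1: (11/2)/(1/2) = 11; row 2: (9/2)/(3/2) = 3; row 3: (13/2)/(1/2) = 13. Minimum is 3 at row 2 (s2 leaves); pivot element 3/2.
Pivot on row 2; the z-row RHS becomes 33 − (-5)·3 = 48.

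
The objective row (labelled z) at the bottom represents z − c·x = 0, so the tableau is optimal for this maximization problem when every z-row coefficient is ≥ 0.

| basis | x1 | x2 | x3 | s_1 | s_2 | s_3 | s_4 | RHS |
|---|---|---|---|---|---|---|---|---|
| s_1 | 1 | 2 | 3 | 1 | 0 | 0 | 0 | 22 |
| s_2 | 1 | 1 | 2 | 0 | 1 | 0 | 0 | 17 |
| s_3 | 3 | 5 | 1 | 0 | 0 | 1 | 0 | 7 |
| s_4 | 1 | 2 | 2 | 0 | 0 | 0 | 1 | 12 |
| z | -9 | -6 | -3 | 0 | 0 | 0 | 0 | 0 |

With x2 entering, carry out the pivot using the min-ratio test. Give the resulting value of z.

Ratio test on column x2 — row 1: 22/2 = 11; row 2: 17/1 = 17; row 3: 7/5 = 7/5; row 4: 12/2 = 6. Minimum is 7/5 at row 3 (s_3 leaves); pivot element 5.
Pivot on row 3; the z-row RHS becomes 0 − (-6)·(7/5) = 42/5.

42/5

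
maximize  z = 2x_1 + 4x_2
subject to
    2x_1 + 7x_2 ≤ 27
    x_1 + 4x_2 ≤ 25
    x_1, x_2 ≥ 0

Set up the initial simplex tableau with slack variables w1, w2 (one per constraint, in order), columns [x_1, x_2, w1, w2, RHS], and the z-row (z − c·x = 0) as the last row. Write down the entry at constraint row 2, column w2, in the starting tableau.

Slack w2 belongs to constraint 2; its column is the unit vector e_2, so the entry in row 2 is 1.

1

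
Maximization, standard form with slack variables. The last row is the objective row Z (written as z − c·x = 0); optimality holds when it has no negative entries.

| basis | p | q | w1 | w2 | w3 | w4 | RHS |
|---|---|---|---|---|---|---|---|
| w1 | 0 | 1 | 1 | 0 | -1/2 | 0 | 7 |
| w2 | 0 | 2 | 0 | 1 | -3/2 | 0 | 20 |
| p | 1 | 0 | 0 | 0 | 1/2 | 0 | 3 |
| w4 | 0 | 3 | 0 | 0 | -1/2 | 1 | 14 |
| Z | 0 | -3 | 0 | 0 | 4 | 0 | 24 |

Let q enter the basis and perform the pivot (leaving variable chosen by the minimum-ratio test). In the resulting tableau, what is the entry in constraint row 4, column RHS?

Ratio test on column q — row 1: 7/1 = 7; row 2: 20/2 = 10; row 3: entry 0 ≤ 0; row 4: 14/3 = 14/3. Minimum is 14/3 at row 4 (w4 leaves); pivot element 3.
Divide row 4 by 3; eliminate column q from the other rows.
In the new row 4, the RHS entry is the old entry divided by the pivot: 14/3 = 14/3.

14/3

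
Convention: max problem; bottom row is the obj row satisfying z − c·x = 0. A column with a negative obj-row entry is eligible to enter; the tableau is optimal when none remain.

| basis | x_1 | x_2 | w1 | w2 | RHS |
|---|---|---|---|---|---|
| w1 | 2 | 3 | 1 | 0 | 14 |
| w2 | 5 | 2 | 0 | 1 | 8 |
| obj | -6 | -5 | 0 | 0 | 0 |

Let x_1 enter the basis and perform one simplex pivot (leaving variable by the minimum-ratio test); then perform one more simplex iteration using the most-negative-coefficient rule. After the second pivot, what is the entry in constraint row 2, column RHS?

4

Ratio test on column x_1 — row 1: 14/2 = 7; row 2: 8/5 = 8/5. Minimum is 8/5 at row 2 (w2 leaves); pivot element 5.
Divide row 2 by 5; eliminate column x_1 from the other rows.
Second iteration: most negative obj-row entry is -13/5 in column x_2, so x_2 enters.
Ratio test on column x_2 — row 1: (54/5)/(11/5) = 54/11; row 2: (8/5)/(2/5) = 4. Minimum is 4 at row 2 (x_1 leaves); pivot element 2/5.
Divide row 2 by 2/5; eliminate column x_2 from the other rows.
After both pivots, the entry at constraint row 2, column RHS is 4.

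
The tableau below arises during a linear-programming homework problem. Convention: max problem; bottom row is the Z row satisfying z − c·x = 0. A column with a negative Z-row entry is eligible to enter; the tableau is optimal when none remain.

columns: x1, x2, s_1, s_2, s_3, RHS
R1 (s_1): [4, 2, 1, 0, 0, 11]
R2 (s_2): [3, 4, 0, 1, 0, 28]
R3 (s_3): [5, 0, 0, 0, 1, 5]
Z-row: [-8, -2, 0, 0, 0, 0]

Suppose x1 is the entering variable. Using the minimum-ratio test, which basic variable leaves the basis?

s_3

Column x1 entries and ratios — s_1: 11/4 = 11/4; s_2: 28/3 = 28/3; s_3: 5/5 = 1.
Smallest ratio is 1 in the row of s_3, so s_3 leaves.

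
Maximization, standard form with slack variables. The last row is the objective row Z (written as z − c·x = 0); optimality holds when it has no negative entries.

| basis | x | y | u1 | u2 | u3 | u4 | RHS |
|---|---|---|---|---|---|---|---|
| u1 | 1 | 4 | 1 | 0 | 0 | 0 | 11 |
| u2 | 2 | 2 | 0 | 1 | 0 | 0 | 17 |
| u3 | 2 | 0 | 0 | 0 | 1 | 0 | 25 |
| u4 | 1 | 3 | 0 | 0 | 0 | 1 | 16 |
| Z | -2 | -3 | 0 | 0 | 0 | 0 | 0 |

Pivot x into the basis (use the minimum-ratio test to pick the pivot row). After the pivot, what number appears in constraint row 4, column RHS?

15/2

Ratio test on column x — row 1: 11/1 = 11; row 2: 17/2 = 17/2; row 3: 25/2 = 25/2; row 4: 16/1 = 16. Minimum is 17/2 at row 2 (u2 leaves); pivot element 2.
Divide row 2 by 2; eliminate column x from the other rows.
Row 4 update in column RHS: 16 − 1·(17/2) = 15/2.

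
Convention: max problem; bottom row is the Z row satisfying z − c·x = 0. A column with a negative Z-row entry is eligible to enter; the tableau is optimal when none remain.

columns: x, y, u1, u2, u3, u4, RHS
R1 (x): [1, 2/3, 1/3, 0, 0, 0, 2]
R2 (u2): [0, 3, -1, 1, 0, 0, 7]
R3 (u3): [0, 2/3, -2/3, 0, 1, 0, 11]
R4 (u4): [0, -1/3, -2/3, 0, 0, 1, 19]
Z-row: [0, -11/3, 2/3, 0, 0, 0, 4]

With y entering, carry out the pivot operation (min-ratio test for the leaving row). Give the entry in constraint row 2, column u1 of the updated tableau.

Ratio test on column y — row 1: 2/(2/3) = 3; row 2: 7/3 = 7/3; row 3: 11/(2/3) = 33/2; row 4: entry -1/3 ≤ 0. Minimum is 7/3 at row 2 (u2 leaves); pivot element 3.
Divide row 2 by 3; eliminate column y from the other rows.
In the new row 2, the u1 entry is the old entry divided by the pivot: (-1)/3 = -1/3.

-1/3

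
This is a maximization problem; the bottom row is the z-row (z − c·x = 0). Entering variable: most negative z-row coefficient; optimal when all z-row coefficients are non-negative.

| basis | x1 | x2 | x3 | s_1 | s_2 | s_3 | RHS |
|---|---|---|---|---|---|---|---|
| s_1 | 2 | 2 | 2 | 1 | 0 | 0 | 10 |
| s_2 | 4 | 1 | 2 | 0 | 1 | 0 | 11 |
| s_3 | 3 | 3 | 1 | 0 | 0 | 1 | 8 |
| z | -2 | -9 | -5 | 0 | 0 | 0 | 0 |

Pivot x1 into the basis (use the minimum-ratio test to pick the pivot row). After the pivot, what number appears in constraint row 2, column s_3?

-4/3

Ratio test on column x1 — row 1: 10/2 = 5; row 2: 11/4 = 11/4; row 3: 8/3 = 8/3. Minimum is 8/3 at row 3 (s_3 leaves); pivot element 3.
Divide row 3 by 3; eliminate column x1 from the other rows.
Row 2 update in column s_3: 0 − 4·(1/3) = -4/3.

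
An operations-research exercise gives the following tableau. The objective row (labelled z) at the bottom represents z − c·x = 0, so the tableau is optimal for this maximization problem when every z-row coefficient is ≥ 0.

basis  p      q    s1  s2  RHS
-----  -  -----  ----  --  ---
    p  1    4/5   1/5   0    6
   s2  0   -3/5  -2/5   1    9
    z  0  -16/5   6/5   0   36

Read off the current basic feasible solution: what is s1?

s1 is not in the basis, so in the current basic feasible solution s1 = 0.

0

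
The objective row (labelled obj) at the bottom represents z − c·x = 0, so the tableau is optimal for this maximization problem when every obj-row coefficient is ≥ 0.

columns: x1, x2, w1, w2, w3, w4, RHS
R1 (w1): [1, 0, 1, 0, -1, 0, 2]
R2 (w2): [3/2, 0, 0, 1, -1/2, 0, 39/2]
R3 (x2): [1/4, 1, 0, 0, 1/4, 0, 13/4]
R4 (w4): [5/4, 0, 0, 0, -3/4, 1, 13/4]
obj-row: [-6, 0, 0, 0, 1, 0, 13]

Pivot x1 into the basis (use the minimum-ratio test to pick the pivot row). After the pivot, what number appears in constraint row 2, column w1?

-3/2

Ratio test on column x1 — row 1: 2/1 = 2; row 2: (39/2)/(3/2) = 13; row 3: (13/4)/(1/4) = 13; row 4: (13/4)/(5/4) = 13/5. Minimum is 2 at row 1 (w1 leaves); pivot element 1.
Divide row 1 by 1; eliminate column x1 from the other rows.
Row 2 update in column w1: 0 − (3/2)·1 = -3/2.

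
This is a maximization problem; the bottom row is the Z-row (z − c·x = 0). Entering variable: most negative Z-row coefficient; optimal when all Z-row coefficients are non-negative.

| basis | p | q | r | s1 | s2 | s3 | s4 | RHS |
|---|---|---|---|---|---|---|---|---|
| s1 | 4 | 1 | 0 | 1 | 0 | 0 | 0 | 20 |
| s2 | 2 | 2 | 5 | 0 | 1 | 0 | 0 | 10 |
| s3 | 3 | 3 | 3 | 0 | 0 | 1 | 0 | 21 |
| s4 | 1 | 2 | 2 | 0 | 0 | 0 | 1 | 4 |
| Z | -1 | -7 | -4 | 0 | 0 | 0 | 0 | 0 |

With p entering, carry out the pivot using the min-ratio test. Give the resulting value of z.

4

Ratio test on column p — row 1: 20/4 = 5; row 2: 10/2 = 5; row 3: 21/3 = 7; row 4: 4/1 = 4. Minimum is 4 at row 4 (s4 leaves); pivot element 1.
Pivot on row 4; the Z-row RHS becomes 0 − (-1)·4 = 4.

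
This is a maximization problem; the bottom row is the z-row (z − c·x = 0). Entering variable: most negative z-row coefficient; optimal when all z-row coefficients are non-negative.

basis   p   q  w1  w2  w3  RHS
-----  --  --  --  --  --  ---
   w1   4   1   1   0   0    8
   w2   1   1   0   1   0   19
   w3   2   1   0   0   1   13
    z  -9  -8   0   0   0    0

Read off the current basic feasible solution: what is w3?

w3 is basic (row 3); its value is the RHS of that row, 13.

13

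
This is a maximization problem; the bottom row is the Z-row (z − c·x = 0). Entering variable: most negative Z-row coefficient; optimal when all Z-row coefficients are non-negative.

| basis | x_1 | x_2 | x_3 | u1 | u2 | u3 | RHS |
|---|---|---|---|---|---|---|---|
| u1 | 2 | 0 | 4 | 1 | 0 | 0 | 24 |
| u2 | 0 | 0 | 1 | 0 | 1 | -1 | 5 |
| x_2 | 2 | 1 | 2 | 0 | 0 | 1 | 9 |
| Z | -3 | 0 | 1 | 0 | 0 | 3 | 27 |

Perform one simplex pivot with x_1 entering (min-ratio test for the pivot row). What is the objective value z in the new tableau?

81/2

Ratio test on column x_1 — row 1: 24/2 = 12; row 2: entry 0 ≤ 0; row 3: 9/2 = 9/2. Minimum is 9/2 at row 3 (x_2 leaves); pivot element 2.
Pivot on row 3; the Z-row RHS becomes 27 − (-3)·(9/2) = 81/2.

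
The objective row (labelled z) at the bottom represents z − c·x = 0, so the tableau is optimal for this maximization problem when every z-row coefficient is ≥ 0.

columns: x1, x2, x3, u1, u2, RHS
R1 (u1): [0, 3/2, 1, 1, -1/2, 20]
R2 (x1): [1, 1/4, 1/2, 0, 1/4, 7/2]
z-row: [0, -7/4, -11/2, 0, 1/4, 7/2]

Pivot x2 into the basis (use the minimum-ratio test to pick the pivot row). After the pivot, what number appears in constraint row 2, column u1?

-1/6

Ratio test on column x2 — row 1: 20/(3/2) = 40/3; row 2: (7/2)/(1/4) = 14. Minimum is 40/3 at row 1 (u1 leaves); pivot element 3/2.
Divide row 1 by 3/2; eliminate column x2 from the other rows.
Row 2 update in column u1: 0 − (1/4)·(2/3) = -1/6.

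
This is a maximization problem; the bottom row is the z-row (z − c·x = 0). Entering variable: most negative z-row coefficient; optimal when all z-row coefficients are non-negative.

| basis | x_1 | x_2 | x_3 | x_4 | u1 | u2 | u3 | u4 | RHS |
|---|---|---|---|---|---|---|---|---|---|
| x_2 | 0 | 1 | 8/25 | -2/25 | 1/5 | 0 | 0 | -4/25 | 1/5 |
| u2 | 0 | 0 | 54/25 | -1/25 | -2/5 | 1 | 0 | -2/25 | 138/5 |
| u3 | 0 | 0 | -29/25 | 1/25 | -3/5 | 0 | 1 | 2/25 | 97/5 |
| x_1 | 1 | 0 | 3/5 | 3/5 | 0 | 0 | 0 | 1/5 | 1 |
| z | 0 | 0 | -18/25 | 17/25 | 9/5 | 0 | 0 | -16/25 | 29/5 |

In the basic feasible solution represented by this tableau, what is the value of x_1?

1

x_1 is basic (row 4); its value is the RHS of that row, 1.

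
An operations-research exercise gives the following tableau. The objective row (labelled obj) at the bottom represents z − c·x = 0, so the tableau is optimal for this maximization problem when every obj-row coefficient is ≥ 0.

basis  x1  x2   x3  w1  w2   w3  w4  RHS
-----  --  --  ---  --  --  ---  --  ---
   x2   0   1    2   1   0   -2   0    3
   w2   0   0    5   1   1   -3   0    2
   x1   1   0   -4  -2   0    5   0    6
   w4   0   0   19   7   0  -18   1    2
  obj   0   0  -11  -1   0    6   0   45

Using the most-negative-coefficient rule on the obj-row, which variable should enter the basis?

Negative obj-row entries: x3: -11, w1: -1.
The most negative is -11 in column x3, so x3 enters.

x3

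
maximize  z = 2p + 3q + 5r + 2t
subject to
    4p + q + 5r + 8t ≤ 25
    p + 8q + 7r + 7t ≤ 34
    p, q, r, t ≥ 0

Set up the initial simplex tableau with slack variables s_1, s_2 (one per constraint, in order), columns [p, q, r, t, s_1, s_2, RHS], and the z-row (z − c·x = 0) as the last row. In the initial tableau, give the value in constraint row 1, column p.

4

Constraint 1 has coefficient 4 on p.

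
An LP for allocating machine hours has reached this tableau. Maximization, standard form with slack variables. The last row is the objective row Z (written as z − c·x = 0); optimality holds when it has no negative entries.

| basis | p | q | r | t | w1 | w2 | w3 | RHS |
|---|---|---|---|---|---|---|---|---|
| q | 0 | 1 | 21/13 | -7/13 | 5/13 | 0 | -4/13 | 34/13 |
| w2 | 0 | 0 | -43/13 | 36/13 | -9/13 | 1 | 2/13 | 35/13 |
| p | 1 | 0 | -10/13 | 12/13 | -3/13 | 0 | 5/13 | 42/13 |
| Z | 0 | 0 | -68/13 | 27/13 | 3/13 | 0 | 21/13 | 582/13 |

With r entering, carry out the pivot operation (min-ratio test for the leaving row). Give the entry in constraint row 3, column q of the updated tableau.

Ratio test on column r — row 1: (34/13)/(21/13) = 34/21; row 2: entry -43/13 ≤ 0; row 3: entry -10/13 ≤ 0. Minimum is 34/21 at row 1 (q leaves); pivot element 21/13.
Divide row 1 by 21/13; eliminate column r from the other rows.
Row 3 update in column q: 0 − (-10/13)·(13/21) = 10/21.

10/21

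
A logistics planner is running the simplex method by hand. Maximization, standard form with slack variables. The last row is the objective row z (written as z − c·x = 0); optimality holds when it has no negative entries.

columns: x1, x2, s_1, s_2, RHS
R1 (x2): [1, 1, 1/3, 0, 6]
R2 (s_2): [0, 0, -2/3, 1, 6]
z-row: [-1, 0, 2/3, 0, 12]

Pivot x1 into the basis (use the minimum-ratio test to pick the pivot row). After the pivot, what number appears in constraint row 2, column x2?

Ratio test on column x1 — row 1: 6/1 = 6; row 2: entry 0 ≤ 0. Minimum is 6 at row 1 (x2 leaves); pivot element 1.
Divide row 1 by 1; eliminate column x1 from the other rows.
Row 2 update in column x2: 0 − 0·1 = 0.

0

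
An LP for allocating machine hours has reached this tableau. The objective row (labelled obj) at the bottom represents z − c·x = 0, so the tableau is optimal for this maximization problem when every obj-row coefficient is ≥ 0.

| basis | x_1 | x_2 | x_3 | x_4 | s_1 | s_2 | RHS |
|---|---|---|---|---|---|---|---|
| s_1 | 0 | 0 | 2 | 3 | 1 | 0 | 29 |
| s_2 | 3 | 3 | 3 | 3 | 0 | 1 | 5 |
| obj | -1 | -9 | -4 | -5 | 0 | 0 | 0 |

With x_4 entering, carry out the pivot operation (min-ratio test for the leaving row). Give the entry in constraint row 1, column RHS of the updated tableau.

24

Ratio test on column x_4 — row 1: 29/3 = 29/3; row 2: 5/3 = 5/3. Minimum is 5/3 at row 2 (s_2 leaves); pivot element 3.
Divide row 2 by 3; eliminate column x_4 from the other rows.
Row 1 update in column RHS: 29 − 3·(5/3) = 24.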